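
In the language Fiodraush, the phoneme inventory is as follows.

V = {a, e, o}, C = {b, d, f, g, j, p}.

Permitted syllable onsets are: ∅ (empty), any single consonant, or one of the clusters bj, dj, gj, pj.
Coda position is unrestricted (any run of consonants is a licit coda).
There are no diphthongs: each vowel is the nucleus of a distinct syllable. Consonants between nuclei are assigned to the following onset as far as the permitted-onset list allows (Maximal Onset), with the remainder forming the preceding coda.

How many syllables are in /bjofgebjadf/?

The vowels are o, e, a — 3 nuclei, so 3 syllables.

3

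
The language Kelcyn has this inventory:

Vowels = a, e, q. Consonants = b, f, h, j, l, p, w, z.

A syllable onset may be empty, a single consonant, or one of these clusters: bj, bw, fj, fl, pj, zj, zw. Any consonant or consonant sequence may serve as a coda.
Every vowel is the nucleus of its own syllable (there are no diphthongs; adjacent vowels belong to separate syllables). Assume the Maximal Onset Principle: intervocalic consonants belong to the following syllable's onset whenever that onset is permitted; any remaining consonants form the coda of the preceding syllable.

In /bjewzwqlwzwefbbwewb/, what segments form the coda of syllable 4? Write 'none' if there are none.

wb

The vowels are e, q, e, e — 4 nuclei, so 4 syllables.
/e…q/ gap (V1→V2): /wzw/; trying suffixes from longest down, /zw/ is the first permitted one, so coda /w/ | onset /zw/.
/q…e/ gap (V2→V3): /lwzw/ splits as /lw/ + /zw/ (/zw/ is the longest suffix that is a licit onset).
/e…e/ gap (V3→V4): /fbbw/ — longest licit onset from the right is /bw/, leaving /fb/ as coda.
Result: bjew.zwqlw.zwefb.bwewb.
Syllable 4 is /bwewb/: onset /bw/, nucleus /e/, coda /wb/.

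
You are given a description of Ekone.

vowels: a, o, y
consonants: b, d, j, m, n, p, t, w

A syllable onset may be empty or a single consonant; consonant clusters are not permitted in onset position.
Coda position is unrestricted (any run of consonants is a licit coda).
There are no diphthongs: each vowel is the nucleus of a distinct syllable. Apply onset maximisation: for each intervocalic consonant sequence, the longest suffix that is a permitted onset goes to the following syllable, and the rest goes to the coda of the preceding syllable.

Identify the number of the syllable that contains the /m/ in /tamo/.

2

The vowels are a, o — 2 nuclei, so 2 syllables.
/a…o/ gap (V1→V2): just /m/ — single C goes to the following onset.
Syllabification: ta.mo.
The /m/ is in the onset of syllable 2 (/mo/).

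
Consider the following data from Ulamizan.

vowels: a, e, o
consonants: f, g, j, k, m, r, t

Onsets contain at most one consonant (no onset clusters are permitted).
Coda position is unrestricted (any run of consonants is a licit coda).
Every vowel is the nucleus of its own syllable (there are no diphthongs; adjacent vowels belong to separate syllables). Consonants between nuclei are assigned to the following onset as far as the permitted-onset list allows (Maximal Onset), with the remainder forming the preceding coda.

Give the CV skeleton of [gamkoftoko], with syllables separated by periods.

The vowels are a, o, o, o — 4 nuclei, so 4 syllables.
/a…o/ gap (V1→V2): /mk/ splits as /m/ + /k/ (/k/ is the longest suffix that is a licit onset).
/o…o/ gap (V2→V3): /ft/; trying suffixes from longest down, /t/ is the first permitted one, so coda /f/ | onset /t/.
/o…o/ gap (V3→V4): /k/ is a single consonant, so it becomes the next onset.
Syllabification: gam.kof.to.ko.
Mapping each syllable to C/V: /gam/ → CVC, /kof/ → CVC, /to/ → CV, /ko/ → CV.

CVC.CVC.CV.CV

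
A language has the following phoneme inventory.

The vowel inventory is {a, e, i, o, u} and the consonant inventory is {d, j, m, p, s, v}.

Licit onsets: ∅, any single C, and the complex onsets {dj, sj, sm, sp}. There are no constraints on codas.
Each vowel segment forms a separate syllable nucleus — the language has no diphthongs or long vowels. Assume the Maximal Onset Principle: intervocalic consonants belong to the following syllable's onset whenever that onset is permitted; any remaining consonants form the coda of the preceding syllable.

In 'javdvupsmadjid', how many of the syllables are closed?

3

The vowels are a, u, a, i — 4 nuclei, so 4 syllables.
σ1/σ2 boundary: cluster /vdv/ — the longest permitted-onset suffix is /v/; onset = /v/, preceding coda = /vd/.
σ2/σ3 boundary: /psm/; trying suffixes from longest down, /sm/ is the first permitted one, so coda /p/ | onset /sm/.
σ3/σ4 boundary: cluster /dj/ — /dj/ is itself a permitted onset, so the whole cluster goes right; preceding coda = ∅.
Result: javd.vup.sma.djid.
Classifying each syllable: /javd/ (closed), /vup/ (closed), /sma/ (open), /djid/ (closed).
Closed syllables: 3.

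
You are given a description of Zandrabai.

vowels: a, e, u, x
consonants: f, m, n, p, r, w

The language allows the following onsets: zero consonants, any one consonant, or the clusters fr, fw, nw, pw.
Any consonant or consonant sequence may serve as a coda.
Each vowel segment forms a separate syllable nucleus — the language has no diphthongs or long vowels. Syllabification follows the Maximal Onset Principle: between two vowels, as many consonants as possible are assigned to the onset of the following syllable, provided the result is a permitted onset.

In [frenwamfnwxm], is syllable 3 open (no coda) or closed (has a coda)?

closed

Vowels present: e, a, x; each is a nucleus, giving 3 syllables.
σ1/σ2 boundary: cluster /nw/ — /nw/ is itself a permitted onset, so the whole cluster goes right; preceding coda = ∅.
σ2/σ3 boundary: /mfnw/; trying suffixes from longest down, /nw/ is the first permitted one, so coda /mf/ | onset /nw/.
Result: fre.nwamf.nwxm.
Syllable 3 is /nwxm/ with coda /m/, so it is closed.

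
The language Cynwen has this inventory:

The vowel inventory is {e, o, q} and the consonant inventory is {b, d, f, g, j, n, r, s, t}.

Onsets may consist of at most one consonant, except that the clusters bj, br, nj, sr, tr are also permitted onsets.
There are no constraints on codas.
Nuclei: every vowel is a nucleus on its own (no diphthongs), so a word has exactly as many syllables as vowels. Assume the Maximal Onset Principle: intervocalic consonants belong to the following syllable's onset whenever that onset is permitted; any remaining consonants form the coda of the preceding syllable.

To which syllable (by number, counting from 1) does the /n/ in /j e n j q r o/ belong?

Nuclei (vowels): e, q, o → 3 syllables.
V1 /e/ – V2 /q/: /nj/ is a licit onset in full, so it all attaches to the next syllable.
V2 /q/ – V3 /o/: /r/ → onset of the next syllable (single consonants are always licit onsets).
Putting it together: je.njq.ro.
The /n/ is in the onset of syllable 2 (/njq/).

2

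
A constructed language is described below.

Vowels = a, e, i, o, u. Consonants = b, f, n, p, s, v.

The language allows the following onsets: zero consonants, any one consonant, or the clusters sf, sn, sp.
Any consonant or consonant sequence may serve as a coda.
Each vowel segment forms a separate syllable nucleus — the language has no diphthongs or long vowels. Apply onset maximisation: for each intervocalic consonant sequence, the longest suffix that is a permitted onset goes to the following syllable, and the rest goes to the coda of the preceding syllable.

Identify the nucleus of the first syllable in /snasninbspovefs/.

a

The vowels are a, i, o, e — 4 nuclei, so 4 syllables.
The first nucleus (vowel 1 from the left) is /a/.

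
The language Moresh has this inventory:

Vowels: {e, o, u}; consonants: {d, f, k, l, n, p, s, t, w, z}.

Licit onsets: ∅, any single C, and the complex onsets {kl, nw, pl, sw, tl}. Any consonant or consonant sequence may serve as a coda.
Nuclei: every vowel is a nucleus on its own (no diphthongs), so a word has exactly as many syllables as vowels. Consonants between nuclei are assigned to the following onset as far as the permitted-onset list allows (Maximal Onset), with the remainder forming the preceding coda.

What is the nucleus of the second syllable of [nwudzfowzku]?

o

Vowels present: u, o, u; each is a nucleus, giving 3 syllables.
The second nucleus (vowel 2 from the left) is /o/.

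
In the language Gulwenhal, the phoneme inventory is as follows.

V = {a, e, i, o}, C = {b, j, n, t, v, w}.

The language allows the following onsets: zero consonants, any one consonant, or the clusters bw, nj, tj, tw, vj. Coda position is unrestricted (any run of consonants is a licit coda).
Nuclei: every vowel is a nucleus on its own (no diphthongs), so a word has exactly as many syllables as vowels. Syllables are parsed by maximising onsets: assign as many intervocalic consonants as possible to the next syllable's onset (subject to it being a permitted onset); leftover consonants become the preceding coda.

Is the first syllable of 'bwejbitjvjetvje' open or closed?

closed

Vowels present: e, i, e, e; each is a nucleus, giving 4 syllables.
σ1/σ2 boundary: cluster /jb/ — the longest permitted-onset suffix is /b/; onset = /b/, preceding coda = /j/.
σ2/σ3 boundary: cluster /tjvj/ — the longest permitted-onset suffix is /vj/; onset = /vj/, preceding coda = /tj/.
σ3/σ4 boundary: cluster /tvj/ — the longest permitted-onset suffix is /vj/; onset = /vj/, preceding coda = /t/.
Result: bwej.bitj.vjet.vje.
Syllable 1 is /bwej/ with coda /j/, so it is closed.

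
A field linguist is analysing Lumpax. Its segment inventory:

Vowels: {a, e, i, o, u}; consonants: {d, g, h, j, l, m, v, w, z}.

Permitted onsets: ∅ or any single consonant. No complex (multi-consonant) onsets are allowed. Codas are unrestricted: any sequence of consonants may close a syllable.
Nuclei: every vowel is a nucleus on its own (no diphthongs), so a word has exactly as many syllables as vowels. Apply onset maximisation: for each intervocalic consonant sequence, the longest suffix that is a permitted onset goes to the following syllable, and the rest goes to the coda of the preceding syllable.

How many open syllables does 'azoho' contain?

3

Nuclei (vowels): a, o, o → 3 syllables.
σ1/σ2 boundary: /z/ → onset of the next syllable (single consonants are always licit onsets).
σ2/σ3 boundary: /h/ is a single consonant, so it becomes the next onset.
So the parse is a.zo.ho.
Classifying each syllable: /a/ (open), /zo/ (open), /ho/ (open).
Open syllables: 3.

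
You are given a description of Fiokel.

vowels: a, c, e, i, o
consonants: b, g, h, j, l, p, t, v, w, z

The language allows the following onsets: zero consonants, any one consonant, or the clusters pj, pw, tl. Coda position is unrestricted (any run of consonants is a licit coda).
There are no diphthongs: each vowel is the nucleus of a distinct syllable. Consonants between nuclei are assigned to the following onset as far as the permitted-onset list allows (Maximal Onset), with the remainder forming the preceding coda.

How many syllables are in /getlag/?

The vowels are e, a — 2 nuclei, so 2 syllables.

2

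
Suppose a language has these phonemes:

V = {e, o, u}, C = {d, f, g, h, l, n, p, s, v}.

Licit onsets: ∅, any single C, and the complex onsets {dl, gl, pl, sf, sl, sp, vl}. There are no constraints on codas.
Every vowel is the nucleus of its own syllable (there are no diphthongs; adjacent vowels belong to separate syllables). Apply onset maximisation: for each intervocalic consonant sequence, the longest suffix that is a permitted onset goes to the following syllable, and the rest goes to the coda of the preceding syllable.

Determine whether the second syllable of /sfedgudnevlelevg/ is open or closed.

The vowels are e, u, e, e, e — 5 nuclei, so 5 syllables.
/e…u/ gap (V1→V2): /dg/; trying suffixes from longest down, /g/ is the first permitted one, so coda /d/ | onset /g/.
/u…e/ gap (V2→V3): /dn/ splits as /d/ + /n/ (/n/ is the longest suffix that is a licit onset).
/e…e/ gap (V3→V4): /vl/ — entire cluster is a permitted onset → onset /vl/, coda ∅.
/e…e/ gap (V4→V5): /l/ → onset of the next syllable (single consonants are always licit onsets).
Result: sfed.gud.ne.vle.levg.
Syllable 2 is /gud/ with coda /d/, so it is closed.

closed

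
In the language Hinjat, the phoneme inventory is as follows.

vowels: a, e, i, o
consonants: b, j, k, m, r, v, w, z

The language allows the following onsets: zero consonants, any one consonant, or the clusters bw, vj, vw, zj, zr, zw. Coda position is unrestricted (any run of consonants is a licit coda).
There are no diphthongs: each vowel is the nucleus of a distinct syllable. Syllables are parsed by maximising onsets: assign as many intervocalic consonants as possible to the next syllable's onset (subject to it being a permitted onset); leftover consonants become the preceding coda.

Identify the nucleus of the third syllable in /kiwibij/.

i

Nuclei (vowels): i, i, i → 3 syllables.
The third nucleus (vowel 3 from the left) is /i/.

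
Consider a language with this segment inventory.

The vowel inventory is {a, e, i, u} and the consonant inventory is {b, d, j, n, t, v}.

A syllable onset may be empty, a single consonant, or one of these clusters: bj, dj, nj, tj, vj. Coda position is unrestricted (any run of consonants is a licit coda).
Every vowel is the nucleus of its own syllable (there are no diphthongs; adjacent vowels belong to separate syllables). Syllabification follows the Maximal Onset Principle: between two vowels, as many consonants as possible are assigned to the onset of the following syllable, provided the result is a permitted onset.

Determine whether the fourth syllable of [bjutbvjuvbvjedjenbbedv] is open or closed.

closed

Vowels present: u, u, e, e, e; each is a nucleus, giving 5 syllables.
V1 /u/ – V2 /u/: /tbvj/; trying suffixes from longest down, /vj/ is the first permitted one, so coda /tb/ | onset /vj/.
V2 /u/ – V3 /e/: /vbvj/ splits as /vb/ + /vj/ (/vj/ is the longest suffix that is a licit onset).
V3 /e/ – V4 /e/: /dj/ — entire cluster is a permitted onset → onset /dj/, coda ∅.
V4 /e/ – V5 /e/: /nbb/; trying suffixes from longest down, /b/ is the first permitted one, so coda /nb/ | onset /b/.
So the parse is bjutb.vjuvb.vje.djenb.bedv.
Syllable 4 is /djenb/ with coda /nb/, so it is closed.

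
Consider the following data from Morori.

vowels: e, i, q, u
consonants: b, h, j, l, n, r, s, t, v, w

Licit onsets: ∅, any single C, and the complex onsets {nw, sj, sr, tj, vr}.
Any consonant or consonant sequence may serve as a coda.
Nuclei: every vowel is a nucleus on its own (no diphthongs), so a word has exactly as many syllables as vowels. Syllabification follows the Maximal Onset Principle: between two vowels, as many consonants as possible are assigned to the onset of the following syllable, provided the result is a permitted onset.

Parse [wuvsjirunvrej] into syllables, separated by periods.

wuv.sji.run.vrej

The vowels are u, i, u, e — 4 nuclei, so 4 syllables.
σ1/σ2 boundary: /vsj/ splits as /v/ + /sj/ (/sj/ is the longest suffix that is a licit onset).
σ2/σ3 boundary: /r/ is a single consonant, so it becomes the next onset.
σ3/σ4 boundary: /nvr/ splits as /n/ + /vr/ (/vr/ is the longest suffix that is a licit onset).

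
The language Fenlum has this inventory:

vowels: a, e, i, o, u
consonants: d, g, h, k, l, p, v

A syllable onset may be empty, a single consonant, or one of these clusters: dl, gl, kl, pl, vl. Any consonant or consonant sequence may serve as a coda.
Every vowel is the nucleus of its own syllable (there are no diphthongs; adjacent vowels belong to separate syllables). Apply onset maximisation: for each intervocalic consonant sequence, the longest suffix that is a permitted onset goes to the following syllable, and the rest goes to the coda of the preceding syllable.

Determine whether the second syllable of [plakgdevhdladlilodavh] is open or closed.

Nuclei (vowels): a, e, a, i, o, a → 6 syllables.
V1 /a/ – V2 /e/: /kgd/ splits as /kg/ + /d/ (/d/ is the longest suffix that is a licit onset).
V2 /e/ – V3 /a/: /vhdl/; trying suffixes from longest down, /dl/ is the first permitted one, so coda /vh/ | onset /dl/.
V3 /a/ – V4 /i/: cluster /dl/ — /dl/ is itself a permitted onset, so the whole cluster goes right; preceding coda = ∅.
V4 /i/ – V5 /o/: just /l/ — single C goes to the following onset.
V5 /o/ – V6 /a/: /d/ → onset of the next syllable (single consonants are always licit onsets).
Result: plakg.devh.dla.dli.lo.davh.
Syllable 2 is /devh/ with coda /vh/, so it is closed.

closed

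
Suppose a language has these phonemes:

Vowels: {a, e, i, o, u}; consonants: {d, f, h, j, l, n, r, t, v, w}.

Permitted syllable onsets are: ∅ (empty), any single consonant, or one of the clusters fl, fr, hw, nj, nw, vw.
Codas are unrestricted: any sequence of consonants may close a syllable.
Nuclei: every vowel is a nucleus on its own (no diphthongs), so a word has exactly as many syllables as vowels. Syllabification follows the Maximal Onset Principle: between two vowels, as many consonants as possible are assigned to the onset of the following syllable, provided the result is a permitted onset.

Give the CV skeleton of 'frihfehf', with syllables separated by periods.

CCVC.CVCC

Vowels present: i, e; each is a nucleus, giving 2 syllables.
Between /i/ (V1) and /e/ (V2): cluster /hf/ — the longest permitted-onset suffix is /f/; onset = /f/, preceding coda = /h/.
Result: frih.fehf.
Mapping each syllable to C/V: /frih/ → CCVC, /fehf/ → CVCC.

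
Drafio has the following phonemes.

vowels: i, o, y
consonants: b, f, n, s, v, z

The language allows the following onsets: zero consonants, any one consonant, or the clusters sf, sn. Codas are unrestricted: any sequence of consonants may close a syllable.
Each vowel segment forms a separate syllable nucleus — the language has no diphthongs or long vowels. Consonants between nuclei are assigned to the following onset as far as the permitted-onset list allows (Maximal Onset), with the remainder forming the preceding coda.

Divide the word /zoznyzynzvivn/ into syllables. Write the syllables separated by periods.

zoz.ny.zynz.vivn

The vowels are o, y, y, i — 4 nuclei, so 4 syllables.
σ1/σ2 boundary: /zn/ splits as /z/ + /n/ (/n/ is the longest suffix that is a licit onset).
σ2/σ3 boundary: just /z/ — single C goes to the following onset.
σ3/σ4 boundary: /nzv/; trying suffixes from longest down, /v/ is the first permitted one, so coda /nz/ | onset /v/.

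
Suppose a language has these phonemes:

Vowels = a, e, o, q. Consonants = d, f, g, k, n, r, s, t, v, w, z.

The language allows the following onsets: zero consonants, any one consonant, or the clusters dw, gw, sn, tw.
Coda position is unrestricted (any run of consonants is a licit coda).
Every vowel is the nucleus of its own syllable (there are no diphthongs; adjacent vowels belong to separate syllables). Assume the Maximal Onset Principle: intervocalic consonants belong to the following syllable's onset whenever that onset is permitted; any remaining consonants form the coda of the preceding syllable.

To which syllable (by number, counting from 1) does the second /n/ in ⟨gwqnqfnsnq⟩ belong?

Nuclei (vowels): q, q, q → 3 syllables.
Between /q/ (V1) and /q/ (V2): /n/ is a single consonant, so it becomes the next onset.
Between /q/ (V2) and /q/ (V3): /fnsn/ — longest licit onset from the right is /sn/, leaving /fn/ as coda.
Result: gwq.nqfn.snq.
The second /n/ is in the coda of syllable 2 (/nqfn/).

2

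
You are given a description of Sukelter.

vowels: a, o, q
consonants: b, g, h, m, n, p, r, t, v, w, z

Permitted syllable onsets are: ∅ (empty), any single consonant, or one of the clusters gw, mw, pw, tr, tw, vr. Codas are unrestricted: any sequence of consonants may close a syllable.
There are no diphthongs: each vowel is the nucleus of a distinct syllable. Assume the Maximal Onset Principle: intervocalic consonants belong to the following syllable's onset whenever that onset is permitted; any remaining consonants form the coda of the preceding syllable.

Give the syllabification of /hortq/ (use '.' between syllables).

hor.tq

Vowels present: o, q; each is a nucleus, giving 2 syllables.
/o…q/ gap (V1→V2): /rt/ — longest licit onset from the right is /t/, leaving /r/ as coda.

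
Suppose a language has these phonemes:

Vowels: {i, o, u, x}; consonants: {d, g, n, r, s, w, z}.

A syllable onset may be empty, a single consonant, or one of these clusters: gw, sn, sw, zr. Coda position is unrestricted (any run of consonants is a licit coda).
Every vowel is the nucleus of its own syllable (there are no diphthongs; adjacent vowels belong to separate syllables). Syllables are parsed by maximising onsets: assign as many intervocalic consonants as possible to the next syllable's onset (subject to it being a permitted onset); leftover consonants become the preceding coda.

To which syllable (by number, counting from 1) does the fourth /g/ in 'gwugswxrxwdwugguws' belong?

5

The vowels are u, x, x, u, u — 5 nuclei, so 5 syllables.
/u…x/ gap (V1→V2): /gsw/; trying suffixes from longest down, /sw/ is the first permitted one, so coda /g/ | onset /sw/.
/x…x/ gap (V2→V3): /r/ → onset of the next syllable (single consonants are always licit onsets).
/x…u/ gap (V3→V4): cluster /wdw/ — the longest permitted-onset suffix is /w/; onset = /w/, preceding coda = /wd/.
/u…u/ gap (V4→V5): /gg/ splits as /g/ + /g/ (/g/ is the longest suffix that is a licit onset).
Syllabification: gwug.swx.rxwd.wug.guws.
The fourth /g/ is in the onset of syllable 5 (/guws/).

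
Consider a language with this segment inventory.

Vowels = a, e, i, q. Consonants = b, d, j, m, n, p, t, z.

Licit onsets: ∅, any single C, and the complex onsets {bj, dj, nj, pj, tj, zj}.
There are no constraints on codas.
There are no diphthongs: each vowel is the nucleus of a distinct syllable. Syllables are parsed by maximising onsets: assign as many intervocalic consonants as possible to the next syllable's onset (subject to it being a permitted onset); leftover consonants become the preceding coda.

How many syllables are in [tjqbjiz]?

2

Vowels present: q, i; each is a nucleus, giving 2 syllables.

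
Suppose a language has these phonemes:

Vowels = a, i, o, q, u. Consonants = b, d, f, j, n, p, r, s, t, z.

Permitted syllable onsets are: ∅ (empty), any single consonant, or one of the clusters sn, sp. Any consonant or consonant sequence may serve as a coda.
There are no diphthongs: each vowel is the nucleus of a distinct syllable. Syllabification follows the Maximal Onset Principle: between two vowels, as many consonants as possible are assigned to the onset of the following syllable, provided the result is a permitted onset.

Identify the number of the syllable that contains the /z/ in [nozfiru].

1

The vowels are o, i, u — 3 nuclei, so 3 syllables.
V1 /o/ – V2 /i/: /zf/ splits as /z/ + /f/ (/f/ is the longest suffix that is a licit onset).
V2 /i/ – V3 /u/: just /r/ — single C goes to the following onset.
Putting it together: noz.fi.ru.
The /z/ is in the coda of syllable 1 (/noz/).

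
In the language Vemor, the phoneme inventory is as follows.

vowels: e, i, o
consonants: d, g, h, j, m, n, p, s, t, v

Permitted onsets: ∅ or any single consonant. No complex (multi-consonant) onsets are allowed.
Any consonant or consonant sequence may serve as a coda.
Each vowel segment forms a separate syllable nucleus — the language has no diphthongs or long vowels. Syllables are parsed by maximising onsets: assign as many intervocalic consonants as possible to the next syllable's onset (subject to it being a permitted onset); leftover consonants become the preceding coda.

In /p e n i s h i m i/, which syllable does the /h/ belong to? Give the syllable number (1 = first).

3

The vowels are e, i, i, i — 4 nuclei, so 4 syllables.
/e…i/ gap (V1→V2): just /n/ — single C goes to the following onset.
/i…i/ gap (V2→V3): cluster /sh/ — the longest permitted-onset suffix is /h/; onset = /h/, preceding coda = /s/.
/i…i/ gap (V3→V4): just /m/ — single C goes to the following onset.
Syllabification: pe.nis.hi.mi.
The /h/ is in the onset of syllable 3 (/hi/).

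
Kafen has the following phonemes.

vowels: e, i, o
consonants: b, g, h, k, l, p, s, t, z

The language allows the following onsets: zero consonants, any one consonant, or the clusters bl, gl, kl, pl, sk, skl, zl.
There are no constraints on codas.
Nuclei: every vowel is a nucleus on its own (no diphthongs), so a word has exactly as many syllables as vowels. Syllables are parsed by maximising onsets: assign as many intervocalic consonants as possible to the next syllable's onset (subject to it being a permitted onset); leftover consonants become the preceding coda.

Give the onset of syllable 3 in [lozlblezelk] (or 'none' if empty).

Nuclei (vowels): o, e, e → 3 syllables.
σ1/σ2 boundary: /zlbl/ splits as /zl/ + /bl/ (/bl/ is the longest suffix that is a licit onset).
σ2/σ3 boundary: just /z/ — single C goes to the following onset.
Syllabification: lozl.ble.zelk.
Syllable 3 is /zelk/: onset /z/, nucleus /e/, coda /lk/.

z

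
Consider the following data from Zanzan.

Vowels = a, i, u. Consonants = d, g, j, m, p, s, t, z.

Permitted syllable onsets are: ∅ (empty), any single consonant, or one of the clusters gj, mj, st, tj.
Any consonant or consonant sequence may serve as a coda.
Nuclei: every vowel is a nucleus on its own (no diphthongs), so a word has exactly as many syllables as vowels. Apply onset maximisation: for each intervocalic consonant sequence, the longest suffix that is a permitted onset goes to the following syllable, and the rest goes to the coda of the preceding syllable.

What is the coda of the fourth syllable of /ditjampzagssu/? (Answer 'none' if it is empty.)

none

Nuclei (vowels): i, a, a, u → 4 syllables.
/i…a/ gap (V1→V2): /tj/ — entire cluster is a permitted onset → onset /tj/, coda ∅.
/a…a/ gap (V2→V3): cluster /mpz/ — the longest permitted-onset suffix is /z/; onset = /z/, preceding coda = /mp/.
/a…u/ gap (V3→V4): /gss/ — longest licit onset from the right is /s/, leaving /gs/ as coda.
So the parse is di.tjamp.zags.su.
Syllable 4 is /su/: onset /s/, nucleus /u/, coda ∅.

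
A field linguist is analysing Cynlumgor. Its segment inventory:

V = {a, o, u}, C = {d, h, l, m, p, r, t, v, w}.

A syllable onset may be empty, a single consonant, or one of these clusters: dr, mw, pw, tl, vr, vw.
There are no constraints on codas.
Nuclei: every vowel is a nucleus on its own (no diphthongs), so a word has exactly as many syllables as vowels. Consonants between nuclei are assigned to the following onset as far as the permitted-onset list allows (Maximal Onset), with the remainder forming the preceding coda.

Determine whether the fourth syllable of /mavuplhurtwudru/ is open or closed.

open

The vowels are a, u, u, u, u — 5 nuclei, so 5 syllables.
σ1/σ2 boundary: just /v/ — single C goes to the following onset.
σ2/σ3 boundary: /plh/; trying suffixes from longest down, /h/ is the first permitted one, so coda /pl/ | onset /h/.
σ3/σ4 boundary: cluster /rtw/ — the longest permitted-onset suffix is /w/; onset = /w/, preceding coda = /rt/.
σ4/σ5 boundary: /dr/ is a licit onset in full, so it all attaches to the next syllable.
Syllabification: ma.vupl.hurt.wu.dru.
Syllable 4 is /wu/; it ends in its nucleus with no coda, so it is open.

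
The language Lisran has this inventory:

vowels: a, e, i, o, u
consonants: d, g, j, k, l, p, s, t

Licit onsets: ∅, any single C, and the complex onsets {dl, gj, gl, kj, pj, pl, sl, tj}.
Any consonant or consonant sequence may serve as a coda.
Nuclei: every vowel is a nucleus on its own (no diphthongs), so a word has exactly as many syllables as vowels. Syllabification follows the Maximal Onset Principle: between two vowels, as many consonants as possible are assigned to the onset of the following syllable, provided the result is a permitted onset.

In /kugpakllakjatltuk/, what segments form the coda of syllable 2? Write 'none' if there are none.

kl

The vowels are u, a, a, a, u — 5 nuclei, so 5 syllables.
V1 /u/ – V2 /a/: cluster /gp/ — the longest permitted-onset suffix is /p/; onset = /p/, preceding coda = /g/.
V2 /a/ – V3 /a/: /kll/; trying suffixes from longest down, /l/ is the first permitted one, so coda /kl/ | onset /l/.
V3 /a/ – V4 /a/: cluster /kj/ — /kj/ is itself a permitted onset, so the whole cluster goes right; preceding coda = ∅.
V4 /a/ – V5 /u/: /tlt/ — longest licit onset from the right is /t/, leaving /tl/ as coda.
Result: kug.pakl.la.kjatl.tuk.
Syllable 2 is /pakl/: onset /p/, nucleus /a/, coda /kl/.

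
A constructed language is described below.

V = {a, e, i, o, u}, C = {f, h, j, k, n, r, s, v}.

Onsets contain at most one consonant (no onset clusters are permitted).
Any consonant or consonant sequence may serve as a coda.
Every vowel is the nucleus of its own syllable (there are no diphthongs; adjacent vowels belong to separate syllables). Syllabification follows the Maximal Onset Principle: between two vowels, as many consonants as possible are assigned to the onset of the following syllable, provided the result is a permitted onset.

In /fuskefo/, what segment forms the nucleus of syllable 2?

Vowels present: u, e, o; each is a nucleus, giving 3 syllables.
The second nucleus (vowel 2 from the left) is /e/.

e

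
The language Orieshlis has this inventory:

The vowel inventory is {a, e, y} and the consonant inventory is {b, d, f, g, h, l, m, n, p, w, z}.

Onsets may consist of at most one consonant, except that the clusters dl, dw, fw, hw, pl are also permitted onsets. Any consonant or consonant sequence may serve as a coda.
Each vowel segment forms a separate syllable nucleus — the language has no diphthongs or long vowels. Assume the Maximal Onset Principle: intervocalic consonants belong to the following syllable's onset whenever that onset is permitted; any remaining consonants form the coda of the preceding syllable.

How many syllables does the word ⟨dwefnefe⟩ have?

3

Nuclei (vowels): e, e, e → 3 syllables.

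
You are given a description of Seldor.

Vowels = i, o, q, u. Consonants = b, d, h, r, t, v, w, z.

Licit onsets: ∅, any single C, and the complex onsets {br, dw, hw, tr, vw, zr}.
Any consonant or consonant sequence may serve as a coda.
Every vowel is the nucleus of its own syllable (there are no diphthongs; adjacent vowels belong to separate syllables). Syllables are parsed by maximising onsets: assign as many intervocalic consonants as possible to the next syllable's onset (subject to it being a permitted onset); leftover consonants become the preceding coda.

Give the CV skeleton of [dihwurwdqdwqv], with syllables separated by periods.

Nuclei (vowels): i, u, q, q → 4 syllables.
V1 /i/ – V2 /u/: /hw/ — entire cluster is a permitted onset → onset /hw/, coda ∅.
V2 /u/ – V3 /q/: /rwd/ splits as /rw/ + /d/ (/d/ is the longest suffix that is a licit onset).
V3 /q/ – V4 /q/: /dw/ is a licit onset in full, so it all attaches to the next syllable.
Syllabification: di.hwurw.dq.dwqv.
Mapping each syllable to C/V: /di/ → CV, /hwurw/ → CCVCC, /dq/ → CV, /dwqv/ → CCVC.

CV.CCVCC.CV.CCVC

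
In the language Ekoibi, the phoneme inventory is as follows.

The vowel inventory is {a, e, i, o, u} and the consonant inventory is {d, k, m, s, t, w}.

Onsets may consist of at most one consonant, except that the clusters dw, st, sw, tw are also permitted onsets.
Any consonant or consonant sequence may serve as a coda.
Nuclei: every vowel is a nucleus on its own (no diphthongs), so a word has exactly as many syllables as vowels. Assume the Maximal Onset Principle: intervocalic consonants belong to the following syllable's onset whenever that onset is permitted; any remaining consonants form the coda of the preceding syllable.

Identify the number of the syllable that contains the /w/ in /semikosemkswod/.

Nuclei (vowels): e, i, o, e, o → 5 syllables.
/e…i/ gap (V1→V2): /m/ → onset of the next syllable (single consonants are always licit onsets).
/i…o/ gap (V2→V3): just /k/ — single C goes to the following onset.
/o…e/ gap (V3→V4): /s/ is a single consonant, so it becomes the next onset.
/e…o/ gap (V4→V5): /mksw/ splits as /mk/ + /sw/ (/sw/ is the longest suffix that is a licit onset).
Result: se.mi.ko.semk.swod.
The /w/ is in the onset of syllable 5 (/swod/).

5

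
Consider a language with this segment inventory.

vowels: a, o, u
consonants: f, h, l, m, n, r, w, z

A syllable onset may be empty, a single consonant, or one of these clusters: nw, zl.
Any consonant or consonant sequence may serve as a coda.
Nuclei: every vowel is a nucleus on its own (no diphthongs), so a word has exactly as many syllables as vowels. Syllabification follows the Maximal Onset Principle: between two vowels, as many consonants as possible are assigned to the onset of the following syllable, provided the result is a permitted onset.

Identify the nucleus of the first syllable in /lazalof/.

Vowels present: a, a, o; each is a nucleus, giving 3 syllables.
The first nucleus (vowel 1 from the left) is /a/.

a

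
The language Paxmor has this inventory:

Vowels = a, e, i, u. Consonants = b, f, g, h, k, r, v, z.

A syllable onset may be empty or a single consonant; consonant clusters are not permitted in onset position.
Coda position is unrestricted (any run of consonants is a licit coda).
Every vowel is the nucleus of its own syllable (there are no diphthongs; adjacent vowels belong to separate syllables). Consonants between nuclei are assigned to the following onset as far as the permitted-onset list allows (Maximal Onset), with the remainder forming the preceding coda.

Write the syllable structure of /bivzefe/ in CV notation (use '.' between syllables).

CVC.CV.CV

Vowels present: i, e, e; each is a nucleus, giving 3 syllables.
Between /i/ (V1) and /e/ (V2): /vz/; trying suffixes from longest down, /z/ is the first permitted one, so coda /v/ | onset /z/.
Between /e/ (V2) and /e/ (V3): just /f/ — single C goes to the following onset.
So the parse is biv.ze.fe.
Mapping each syllable to C/V: /biv/ → CVC, /ze/ → CV, /fe/ → CV.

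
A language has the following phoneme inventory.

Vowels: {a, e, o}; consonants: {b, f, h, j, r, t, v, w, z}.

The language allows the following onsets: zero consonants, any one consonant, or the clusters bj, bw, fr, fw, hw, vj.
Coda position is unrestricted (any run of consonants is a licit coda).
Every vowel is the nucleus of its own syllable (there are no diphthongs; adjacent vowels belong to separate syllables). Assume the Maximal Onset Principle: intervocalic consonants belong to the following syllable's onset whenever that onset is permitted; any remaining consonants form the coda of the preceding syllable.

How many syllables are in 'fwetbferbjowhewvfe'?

Nuclei (vowels): e, e, o, e, e → 5 syllables.

5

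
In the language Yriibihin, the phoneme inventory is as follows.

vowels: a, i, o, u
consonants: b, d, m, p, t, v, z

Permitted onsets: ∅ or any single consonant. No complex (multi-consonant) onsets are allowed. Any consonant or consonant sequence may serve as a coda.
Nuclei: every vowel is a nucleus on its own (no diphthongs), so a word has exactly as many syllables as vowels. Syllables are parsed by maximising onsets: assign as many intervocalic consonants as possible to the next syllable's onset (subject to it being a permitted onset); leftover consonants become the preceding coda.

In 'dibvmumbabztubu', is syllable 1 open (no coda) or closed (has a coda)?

closed

Nuclei (vowels): i, u, a, u, u → 5 syllables.
V1 /i/ – V2 /u/: /bvm/; trying suffixes from longest down, /m/ is the first permitted one, so coda /bv/ | onset /m/.
V2 /u/ – V3 /a/: /mb/ — longest licit onset from the right is /b/, leaving /m/ as coda.
V3 /a/ – V4 /u/: /bzt/; trying suffixes from longest down, /t/ is the first permitted one, so coda /bz/ | onset /t/.
V4 /u/ – V5 /u/: just /b/ — single C goes to the following onset.
Syllabification: dibv.mum.babz.tu.bu.
Syllable 1 is /dibv/ with coda /bv/, so it is closed.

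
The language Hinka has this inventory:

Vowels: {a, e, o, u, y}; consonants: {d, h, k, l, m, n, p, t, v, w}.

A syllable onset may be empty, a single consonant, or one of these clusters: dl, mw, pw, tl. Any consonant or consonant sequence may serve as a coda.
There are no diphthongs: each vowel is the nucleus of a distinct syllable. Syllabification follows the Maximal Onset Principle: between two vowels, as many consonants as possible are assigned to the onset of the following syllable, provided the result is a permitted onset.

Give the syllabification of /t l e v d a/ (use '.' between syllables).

tlev.da

The vowels are e, a — 2 nuclei, so 2 syllables.
V1 /e/ – V2 /a/: /vd/ splits as /v/ + /d/ (/d/ is the longest suffix that is a licit onset).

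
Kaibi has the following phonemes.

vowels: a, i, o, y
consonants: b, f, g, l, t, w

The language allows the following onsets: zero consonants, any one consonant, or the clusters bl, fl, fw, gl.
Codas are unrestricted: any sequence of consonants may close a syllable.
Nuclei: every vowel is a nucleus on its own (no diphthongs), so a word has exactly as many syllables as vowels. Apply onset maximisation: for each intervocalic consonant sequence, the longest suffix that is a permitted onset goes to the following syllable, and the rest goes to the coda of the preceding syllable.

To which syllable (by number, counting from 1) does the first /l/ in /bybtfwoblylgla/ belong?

3

The vowels are y, o, y, a — 4 nuclei, so 4 syllables.
Between /y/ (V1) and /o/ (V2): /btfw/; trying suffixes from longest down, /fw/ is the first permitted one, so coda /bt/ | onset /fw/.
Between /o/ (V2) and /y/ (V3): cluster /bl/ — /bl/ is itself a permitted onset, so the whole cluster goes right; preceding coda = ∅.
Between /y/ (V3) and /a/ (V4): /lgl/; trying suffixes from longest down, /gl/ is the first permitted one, so coda /l/ | onset /gl/.
So the parse is bybt.fwo.blyl.gla.
The first /l/ is in the onset of syllable 3 (/blyl/).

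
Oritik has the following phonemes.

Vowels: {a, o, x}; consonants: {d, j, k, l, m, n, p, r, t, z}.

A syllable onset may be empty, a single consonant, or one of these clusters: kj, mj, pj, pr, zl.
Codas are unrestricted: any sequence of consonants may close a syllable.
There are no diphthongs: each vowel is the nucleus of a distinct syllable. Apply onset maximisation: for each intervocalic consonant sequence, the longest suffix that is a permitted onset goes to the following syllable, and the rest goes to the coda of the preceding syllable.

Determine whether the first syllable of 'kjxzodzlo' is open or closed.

open

The vowels are x, o, o — 3 nuclei, so 3 syllables.
Between /x/ (V1) and /o/ (V2): just /z/ — single C goes to the following onset.
Between /o/ (V2) and /o/ (V3): /dzl/ — longest licit onset from the right is /zl/, leaving /d/ as coda.
Putting it together: kjx.zod.zlo.
Syllable 1 is /kjx/; it ends in its nucleus with no coda, so it is open.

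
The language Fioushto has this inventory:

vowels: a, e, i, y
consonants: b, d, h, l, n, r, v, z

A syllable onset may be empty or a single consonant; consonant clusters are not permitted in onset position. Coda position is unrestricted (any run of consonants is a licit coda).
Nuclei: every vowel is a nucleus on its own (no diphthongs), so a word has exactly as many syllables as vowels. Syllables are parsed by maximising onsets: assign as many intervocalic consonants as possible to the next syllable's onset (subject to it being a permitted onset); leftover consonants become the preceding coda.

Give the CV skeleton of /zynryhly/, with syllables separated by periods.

CVC.CVC.CV

Vowels present: y, y, y; each is a nucleus, giving 3 syllables.
/y…y/ gap (V1→V2): /nr/; trying suffixes from longest down, /r/ is the first permitted one, so coda /n/ | onset /r/.
/y…y/ gap (V2→V3): /hl/ — longest licit onset from the right is /l/, leaving /h/ as coda.
Syllabification: zyn.ryh.ly.
Mapping each syllable to C/V: /zyn/ → CVC, /ryh/ → CVC, /ly/ → CV.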